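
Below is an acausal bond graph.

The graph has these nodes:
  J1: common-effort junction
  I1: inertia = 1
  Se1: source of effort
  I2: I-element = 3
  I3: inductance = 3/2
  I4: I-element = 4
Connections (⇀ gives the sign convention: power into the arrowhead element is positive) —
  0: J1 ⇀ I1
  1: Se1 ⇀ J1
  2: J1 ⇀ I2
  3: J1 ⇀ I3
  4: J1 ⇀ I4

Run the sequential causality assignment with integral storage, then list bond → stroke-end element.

#1 stroke→J1  (source Se1 imposes e)
#0 stroke→I1  (J1: bond 1 brought effort, rest push out)
#2 stroke→I2  (J1 effort already set via bond 1)
#3 stroke→I3  (J1 effort already set via bond 1)
#4 stroke→I4  (0-jn J1 has e-setter on 1)

#0 |I1
#1 |J1
#2 |I2
#3 |I3
#4 |I4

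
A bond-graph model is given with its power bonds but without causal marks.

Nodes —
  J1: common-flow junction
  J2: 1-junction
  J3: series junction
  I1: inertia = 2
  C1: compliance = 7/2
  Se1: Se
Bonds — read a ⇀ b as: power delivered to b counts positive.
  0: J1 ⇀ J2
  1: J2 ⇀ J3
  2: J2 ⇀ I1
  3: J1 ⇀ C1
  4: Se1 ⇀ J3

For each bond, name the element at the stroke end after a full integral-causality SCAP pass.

bond 4 →J3  (Se1 fixes effort; stroke away)
bond 1 →J2  (J3 needs exactly one f-in)
bond 2 →I1  (I1 integral (f out))
bond 0 →J2  (J2 flow already set via bond 2)
bond 3 →J1  (J1 flow already set via bond 0)

β0 →J2
β1 →J2
β2 →I1
β3 →J1
β4 →J3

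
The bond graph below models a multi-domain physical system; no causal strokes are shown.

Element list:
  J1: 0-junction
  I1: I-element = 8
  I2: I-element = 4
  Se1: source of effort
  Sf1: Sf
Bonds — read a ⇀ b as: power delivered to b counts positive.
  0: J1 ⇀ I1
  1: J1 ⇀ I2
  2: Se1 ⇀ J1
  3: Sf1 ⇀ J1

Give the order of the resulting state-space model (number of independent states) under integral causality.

β2 →J1  (Se1: effort source, stroke at far end)
β3 →Sf1  (Sf1 fixes flow; stroke at Sf1)
β0 →I1  (common-e at J1 fixed by 2)
β1 →I2  (0-jn J1 has e-setter on 2)

2  (I1, I2 all integral)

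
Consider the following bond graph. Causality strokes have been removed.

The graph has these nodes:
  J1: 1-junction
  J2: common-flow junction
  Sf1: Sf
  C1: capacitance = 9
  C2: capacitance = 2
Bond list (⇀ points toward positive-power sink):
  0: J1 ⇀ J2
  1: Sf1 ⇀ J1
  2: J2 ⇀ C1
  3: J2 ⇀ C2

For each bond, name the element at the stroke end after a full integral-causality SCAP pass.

#1 stroke→Sf1  (Sf1 fixes flow; stroke at Sf1)
#0 stroke→J1  (1-jn J1 has f-setter on 1)
#2 stroke→J2  (J2: bond 0 brought flow, rest push out)
#3 stroke→J2  (1-jn J2 has f-setter on 0)

b0 →J1
b1 →Sf1
b2 →J2
b3 →J2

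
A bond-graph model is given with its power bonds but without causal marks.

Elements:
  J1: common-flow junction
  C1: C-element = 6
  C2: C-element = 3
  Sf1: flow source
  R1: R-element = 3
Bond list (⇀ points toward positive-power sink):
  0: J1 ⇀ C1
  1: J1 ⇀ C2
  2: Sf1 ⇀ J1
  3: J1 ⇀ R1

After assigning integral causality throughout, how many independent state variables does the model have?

2  (C1, C2 all integral)

#2 stroke→Sf1  (Sf1 (Sf) sets flow on bond)
#0 stroke→J1  (J1 flow already set via bond 2)
#1 stroke→J1  (J1 flow already set via bond 2)
#3 stroke→J1  (J1: bond 2 brought flow, rest push out)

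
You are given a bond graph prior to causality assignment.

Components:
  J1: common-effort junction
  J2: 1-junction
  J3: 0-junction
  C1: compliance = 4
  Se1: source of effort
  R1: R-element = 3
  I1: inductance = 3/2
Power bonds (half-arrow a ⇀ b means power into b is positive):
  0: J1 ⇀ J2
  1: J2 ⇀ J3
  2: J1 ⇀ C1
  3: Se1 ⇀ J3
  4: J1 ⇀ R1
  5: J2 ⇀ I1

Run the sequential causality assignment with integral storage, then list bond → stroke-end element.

bond 0 →J2
bond 1 →J2
bond 2 →J1
bond 3 →J3
bond 4 →R1
bond 5 →I1

#3 →J3  (Se1: effort source, stroke at far end)
#1 →J2  (J3 effort already set via bond 3)
#2 →J1  (C1 integral (e out))
#0 →J2  (J1: bond 2 brought effort, rest push out)
#4 →R1  (0-jn J1 has e-setter on 2)
#5 →I1  (only one flow-in slot at J2)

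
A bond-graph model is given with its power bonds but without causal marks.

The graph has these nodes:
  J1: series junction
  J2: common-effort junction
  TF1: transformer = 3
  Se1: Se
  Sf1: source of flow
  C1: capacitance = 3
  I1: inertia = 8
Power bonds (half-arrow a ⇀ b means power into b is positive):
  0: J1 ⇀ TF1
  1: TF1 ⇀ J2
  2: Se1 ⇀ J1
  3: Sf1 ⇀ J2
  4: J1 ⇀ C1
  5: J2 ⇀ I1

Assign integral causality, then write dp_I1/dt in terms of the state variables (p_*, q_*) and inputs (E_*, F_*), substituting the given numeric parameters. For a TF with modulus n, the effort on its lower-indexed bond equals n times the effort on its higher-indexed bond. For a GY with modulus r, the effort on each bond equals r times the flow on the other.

β2 stroke→J1  (Se1: effort source, stroke at far end)
β3 stroke→Sf1  (source Sf1 imposes f)
β4 stroke→J1  (prefer integral on C1)
β0 stroke→TF1  (only one flow-in slot at J1)
β1 stroke→J2  (TF1: transformer flips bond 0)
β5 stroke→I1  (common-e at J2 fixed by 1)

dp_I1/dt = E_Se1/3 - q_C1/9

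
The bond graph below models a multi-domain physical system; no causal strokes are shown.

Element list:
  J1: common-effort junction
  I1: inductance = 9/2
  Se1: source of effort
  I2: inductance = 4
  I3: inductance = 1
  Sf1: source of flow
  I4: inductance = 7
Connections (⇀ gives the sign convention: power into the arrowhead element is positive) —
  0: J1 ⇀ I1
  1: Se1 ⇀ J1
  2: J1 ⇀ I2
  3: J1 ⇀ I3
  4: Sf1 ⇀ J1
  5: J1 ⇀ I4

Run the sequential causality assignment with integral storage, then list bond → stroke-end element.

β0 |I1
β1 |J1
β2 |I2
β3 |I3
β4 |Sf1
β5 |I4

β1 →J1  (source Se1 imposes e)
β4 →Sf1  (Sf1: flow source, stroke at near end)
β0 →I1  (J1: bond 1 brought effort, rest push out)
β2 →I2  (0-jn J1 has e-setter on 1)
β3 →I3  (common-e at J1 fixed by 1)
β5 →I4  (J1 effort already set via bond 1)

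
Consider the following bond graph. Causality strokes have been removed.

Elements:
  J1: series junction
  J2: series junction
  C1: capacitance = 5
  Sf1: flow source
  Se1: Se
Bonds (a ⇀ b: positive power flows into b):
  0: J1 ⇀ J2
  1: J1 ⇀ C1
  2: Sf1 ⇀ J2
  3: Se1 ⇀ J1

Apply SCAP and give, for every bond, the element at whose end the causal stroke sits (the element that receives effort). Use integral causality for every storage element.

β2 stroke at Sf1  (Sf1 (Sf) sets flow on bond)
β3 stroke at J1  (Se1 fixes effort; stroke away)
β0 stroke at J2  (1-jn J2 has f-setter on 2)
β1 stroke at J1  (J1 flow already set via bond 0)

#0 stroke at J2
#1 stroke at J1
#2 stroke at Sf1
#3 stroke at J1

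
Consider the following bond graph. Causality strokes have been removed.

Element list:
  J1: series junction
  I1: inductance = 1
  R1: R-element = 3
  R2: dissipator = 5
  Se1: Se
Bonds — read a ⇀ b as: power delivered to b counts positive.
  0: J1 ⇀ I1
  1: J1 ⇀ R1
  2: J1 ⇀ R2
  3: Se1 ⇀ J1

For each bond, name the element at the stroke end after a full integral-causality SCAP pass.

bond 3 |J1  (source Se1 imposes e)
bond 0 |I1  (I1: I, integral causality)
bond 1 |J1  (J1: bond 0 brought flow, rest push out)
bond 2 |J1  (1-jn J1 has f-setter on 0)

#0 stroke at I1
#1 stroke at J1
#2 stroke at J1
#3 stroke at J1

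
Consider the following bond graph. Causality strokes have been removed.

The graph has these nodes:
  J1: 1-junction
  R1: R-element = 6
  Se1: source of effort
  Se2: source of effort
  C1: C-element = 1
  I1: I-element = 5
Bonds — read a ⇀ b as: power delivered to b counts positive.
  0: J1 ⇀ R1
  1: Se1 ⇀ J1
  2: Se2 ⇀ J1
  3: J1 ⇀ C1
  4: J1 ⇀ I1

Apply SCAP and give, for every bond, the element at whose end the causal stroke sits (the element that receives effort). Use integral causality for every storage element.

b1 →J1  (source Se1 imposes e)
b2 →J1  (Se2: effort source, stroke at far end)
b3 →J1  (prefer integral on C1)
b4 →I1  (I1 integral (f out))
b0 →J1  (1-jn J1 has f-setter on 4)

bond 0 →J1
bond 1 →J1
bond 2 →J1
bond 3 →J1
bond 4 →I1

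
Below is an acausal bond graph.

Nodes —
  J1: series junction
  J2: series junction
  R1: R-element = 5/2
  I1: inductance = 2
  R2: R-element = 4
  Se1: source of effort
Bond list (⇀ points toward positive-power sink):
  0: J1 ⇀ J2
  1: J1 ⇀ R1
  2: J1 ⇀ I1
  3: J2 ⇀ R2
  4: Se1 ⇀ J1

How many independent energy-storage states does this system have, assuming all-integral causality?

1  (I1 all integral)

bond 4 |J1  (Se1 (Se) sets effort on bond)
bond 2 |I1  (prefer integral on I1)
bond 0 |J1  (1-jn J1 has f-setter on 2)
bond 1 |J1  (common-f at J1 fixed by 2)
bond 3 |J2  (1-jn J2 has f-setter on 0)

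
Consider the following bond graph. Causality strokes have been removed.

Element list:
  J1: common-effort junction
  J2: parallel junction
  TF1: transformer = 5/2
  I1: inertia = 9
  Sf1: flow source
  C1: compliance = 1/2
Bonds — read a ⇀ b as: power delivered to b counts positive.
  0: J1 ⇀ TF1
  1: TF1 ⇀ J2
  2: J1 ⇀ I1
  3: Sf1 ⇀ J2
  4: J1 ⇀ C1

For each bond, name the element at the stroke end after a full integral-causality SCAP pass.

b0 stroke→TF1
b1 stroke→J2
b2 stroke→I1
b3 stroke→Sf1
b4 stroke→J1

#3 stroke at Sf1  (Sf1: flow source, stroke at near end)
#1 stroke at J2  (J2: last free bond brings effort in)
#0 stroke at TF1  (TF TF1: opposite of bond 1)
#2 stroke at I1  (I1 integral (f out))
#4 stroke at J1  (J1: last free bond brings effort in)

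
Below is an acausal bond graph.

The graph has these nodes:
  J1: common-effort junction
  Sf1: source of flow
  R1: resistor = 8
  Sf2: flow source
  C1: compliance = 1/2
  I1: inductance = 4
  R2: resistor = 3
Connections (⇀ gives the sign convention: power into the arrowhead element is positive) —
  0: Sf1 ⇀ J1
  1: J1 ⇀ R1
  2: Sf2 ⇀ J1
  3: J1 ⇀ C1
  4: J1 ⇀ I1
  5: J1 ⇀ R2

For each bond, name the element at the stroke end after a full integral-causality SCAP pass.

b0 →Sf1
b1 →R1
b2 →Sf2
b3 →J1
b4 →I1
b5 →R2

b0 |Sf1  (source Sf1 imposes f)
b2 |Sf2  (Sf2: flow source, stroke at near end)
b3 |J1  (prefer integral on C1)
b1 |R1  (common-e at J1 fixed by 3)
b4 |I1  (0-jn J1 has e-setter on 3)
b5 |R2  (J1 effort already set via bond 3)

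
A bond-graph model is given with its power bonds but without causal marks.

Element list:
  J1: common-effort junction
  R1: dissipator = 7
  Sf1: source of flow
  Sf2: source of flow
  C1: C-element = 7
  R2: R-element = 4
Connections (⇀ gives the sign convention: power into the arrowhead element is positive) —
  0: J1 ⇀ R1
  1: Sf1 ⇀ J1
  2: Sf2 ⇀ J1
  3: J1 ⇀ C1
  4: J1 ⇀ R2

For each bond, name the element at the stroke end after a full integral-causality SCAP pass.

β0 stroke→R1
β1 stroke→Sf1
β2 stroke→Sf2
β3 stroke→J1
β4 stroke→R2

#1 |Sf1  (source Sf1 imposes f)
#2 |Sf2  (Sf2: flow source, stroke at near end)
#3 |J1  (C1 outputs effort q/C1)
#0 |R1  (J1: bond 3 brought effort, rest push out)
#4 |R2  (J1 effort already set via bond 3)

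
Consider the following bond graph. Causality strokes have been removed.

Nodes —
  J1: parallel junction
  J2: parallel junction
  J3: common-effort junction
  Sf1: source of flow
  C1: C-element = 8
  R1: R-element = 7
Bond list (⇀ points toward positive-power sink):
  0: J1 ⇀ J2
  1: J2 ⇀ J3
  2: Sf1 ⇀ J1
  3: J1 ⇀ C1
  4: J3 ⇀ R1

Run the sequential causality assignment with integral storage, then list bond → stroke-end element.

bond 0 stroke at J2
bond 1 stroke at J3
bond 2 stroke at Sf1
bond 3 stroke at J1
bond 4 stroke at R1

β2 stroke at Sf1  (Sf1: flow source, stroke at near end)
β3 stroke at J1  (C1: C, integral causality)
β0 stroke at J2  (common-e at J1 fixed by 3)
β1 stroke at J3  (J2: bond 0 brought effort, rest push out)
β4 stroke at R1  (common-e at J3 fixed by 1)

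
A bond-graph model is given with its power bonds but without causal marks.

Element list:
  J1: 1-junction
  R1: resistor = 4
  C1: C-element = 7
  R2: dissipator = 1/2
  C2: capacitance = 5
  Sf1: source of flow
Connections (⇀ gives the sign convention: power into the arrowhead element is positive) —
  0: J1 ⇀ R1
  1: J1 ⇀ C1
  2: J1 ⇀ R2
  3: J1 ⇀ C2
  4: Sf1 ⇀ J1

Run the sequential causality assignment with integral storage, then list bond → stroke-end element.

β4 |Sf1  (Sf1 fixes flow; stroke at Sf1)
β0 |J1  (J1: bond 4 brought flow, rest push out)
β1 |J1  (1-jn J1 has f-setter on 4)
β2 |J1  (common-f at J1 fixed by 4)
β3 |J1  (common-f at J1 fixed by 4)

bond 0 |J1
bond 1 |J1
bond 2 |J1
bond 3 |J1
bond 4 |Sf1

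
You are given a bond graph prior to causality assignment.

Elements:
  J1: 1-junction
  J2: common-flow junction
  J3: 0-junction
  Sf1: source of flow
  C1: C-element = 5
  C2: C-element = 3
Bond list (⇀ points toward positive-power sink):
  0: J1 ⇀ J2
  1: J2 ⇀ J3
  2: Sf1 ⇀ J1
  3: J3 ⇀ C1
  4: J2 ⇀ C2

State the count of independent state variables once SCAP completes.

2  (C1, C2 all integral)

b2 stroke→Sf1  (Sf1: flow source, stroke at near end)
b0 stroke→J1  (1-jn J1 has f-setter on 2)
b1 stroke→J2  (J2: bond 0 brought flow, rest push out)
b4 stroke→J2  (J2 flow already set via bond 0)
b3 stroke→J3  (J3 needs exactly one e-in)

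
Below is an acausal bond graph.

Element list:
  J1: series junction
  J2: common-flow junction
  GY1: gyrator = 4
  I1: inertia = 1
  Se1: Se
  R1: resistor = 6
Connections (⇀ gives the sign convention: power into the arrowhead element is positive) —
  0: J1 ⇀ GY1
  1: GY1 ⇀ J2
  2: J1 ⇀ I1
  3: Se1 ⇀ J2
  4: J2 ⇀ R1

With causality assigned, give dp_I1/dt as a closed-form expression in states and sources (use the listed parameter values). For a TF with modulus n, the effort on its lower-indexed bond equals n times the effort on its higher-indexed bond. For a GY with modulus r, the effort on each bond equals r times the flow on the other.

#3 stroke→J2  (Se1: effort source, stroke at far end)
#2 stroke→I1  (I1 outputs flow p/I1)
#0 stroke→J1  (J1: bond 2 brought flow, rest push out)
#1 stroke→J2  (GY1: gyrator matches bond 0)
#4 stroke→R1  (J2 needs exactly one f-in)

dp_I1/dt = -2*E_Se1/3 - 8*p_I1/3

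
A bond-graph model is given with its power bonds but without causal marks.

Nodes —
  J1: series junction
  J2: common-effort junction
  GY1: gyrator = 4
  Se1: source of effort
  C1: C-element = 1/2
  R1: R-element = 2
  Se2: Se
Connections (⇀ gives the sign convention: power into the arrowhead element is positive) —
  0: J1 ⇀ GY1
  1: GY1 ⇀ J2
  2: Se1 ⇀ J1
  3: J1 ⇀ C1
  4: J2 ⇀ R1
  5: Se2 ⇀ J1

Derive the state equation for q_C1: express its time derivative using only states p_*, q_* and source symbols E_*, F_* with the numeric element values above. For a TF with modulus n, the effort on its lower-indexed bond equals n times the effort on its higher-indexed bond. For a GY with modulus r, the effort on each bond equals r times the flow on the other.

dq_C1/dt = E_Se1/8 + E_Se2/8 - q_C1/4

#2 stroke at J1  (source Se1 imposes e)
#5 stroke at J1  (Se2 (Se) sets effort on bond)
#3 stroke at J1  (C1: C, integral causality)
#0 stroke at GY1  (J1 needs exactly one f-in)
#1 stroke at GY1  (through GY1, causality inverts; strokes same side of GY1)
#4 stroke at J2  (J2: last free bond brings effort in)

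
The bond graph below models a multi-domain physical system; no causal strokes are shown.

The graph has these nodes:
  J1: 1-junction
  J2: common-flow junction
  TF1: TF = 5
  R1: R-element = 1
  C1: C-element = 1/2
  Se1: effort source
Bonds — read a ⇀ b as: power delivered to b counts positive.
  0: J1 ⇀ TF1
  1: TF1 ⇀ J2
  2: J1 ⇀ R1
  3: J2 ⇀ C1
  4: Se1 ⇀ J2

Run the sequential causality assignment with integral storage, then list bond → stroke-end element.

bond 4 stroke at J2  (Se1 (Se) sets effort on bond)
bond 3 stroke at J2  (C1: C, integral causality)
bond 1 stroke at TF1  (J2: last free bond brings flow in)
bond 0 stroke at J1  (TF1: transformer flips bond 1)
bond 2 stroke at R1  (J1: last free bond brings flow in)

b0 →J1
b1 →TF1
b2 →R1
b3 →J2
b4 →J2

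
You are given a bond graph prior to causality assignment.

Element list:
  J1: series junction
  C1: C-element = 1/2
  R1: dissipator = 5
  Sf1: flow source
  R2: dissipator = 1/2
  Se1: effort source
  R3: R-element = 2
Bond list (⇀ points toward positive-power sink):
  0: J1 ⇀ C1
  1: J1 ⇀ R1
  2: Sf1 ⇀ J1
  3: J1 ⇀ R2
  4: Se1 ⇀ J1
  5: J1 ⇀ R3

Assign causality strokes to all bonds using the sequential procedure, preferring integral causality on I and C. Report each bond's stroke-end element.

b0 →J1
b1 →J1
b2 →Sf1
b3 →J1
b4 →J1
b5 →J1

#2 stroke at Sf1  (source Sf1 imposes f)
#4 stroke at J1  (Se1: effort source, stroke at far end)
#0 stroke at J1  (common-f at J1 fixed by 2)
#1 stroke at J1  (common-f at J1 fixed by 2)
#3 stroke at J1  (J1 flow already set via bond 2)
#5 stroke at J1  (J1 flow already set via bond 2)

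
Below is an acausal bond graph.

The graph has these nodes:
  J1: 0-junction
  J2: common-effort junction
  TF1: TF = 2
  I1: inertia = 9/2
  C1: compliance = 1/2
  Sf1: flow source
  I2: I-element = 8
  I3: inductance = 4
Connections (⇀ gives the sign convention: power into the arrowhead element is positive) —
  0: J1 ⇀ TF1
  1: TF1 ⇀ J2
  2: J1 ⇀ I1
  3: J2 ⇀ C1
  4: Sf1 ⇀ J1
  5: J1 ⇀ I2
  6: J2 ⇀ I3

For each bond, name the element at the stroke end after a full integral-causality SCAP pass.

b0 →J1
b1 →TF1
b2 →I1
b3 →J2
b4 →Sf1
b5 →I2
b6 →I3

bond 4 →Sf1  (Sf1: flow source, stroke at near end)
bond 2 →I1  (I1: I, integral causality)
bond 3 →J2  (C1 integral (e out))
bond 1 →TF1  (0-jn J2 has e-setter on 3)
bond 6 →I3  (0-jn J2 has e-setter on 3)
bond 0 →J1  (TF1: transformer flips bond 1)
bond 5 →I2  (common-e at J1 fixed by 0)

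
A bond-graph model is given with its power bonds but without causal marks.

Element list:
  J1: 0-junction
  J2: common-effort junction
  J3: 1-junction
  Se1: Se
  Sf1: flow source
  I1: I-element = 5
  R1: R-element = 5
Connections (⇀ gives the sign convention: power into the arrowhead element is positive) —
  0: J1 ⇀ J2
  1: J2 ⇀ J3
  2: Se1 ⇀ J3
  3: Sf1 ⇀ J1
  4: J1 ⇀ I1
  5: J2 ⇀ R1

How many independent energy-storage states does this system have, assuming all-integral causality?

1  (I1 all integral)

β2 stroke at J3  (Se1 (Se) sets effort on bond)
β3 stroke at Sf1  (Sf1: flow source, stroke at near end)
β1 stroke at J2  (J3: last free bond brings flow in)
β0 stroke at J1  (common-e at J2 fixed by 1)
β5 stroke at R1  (common-e at J2 fixed by 1)
β4 stroke at I1  (0-jn J1 has e-setter on 0)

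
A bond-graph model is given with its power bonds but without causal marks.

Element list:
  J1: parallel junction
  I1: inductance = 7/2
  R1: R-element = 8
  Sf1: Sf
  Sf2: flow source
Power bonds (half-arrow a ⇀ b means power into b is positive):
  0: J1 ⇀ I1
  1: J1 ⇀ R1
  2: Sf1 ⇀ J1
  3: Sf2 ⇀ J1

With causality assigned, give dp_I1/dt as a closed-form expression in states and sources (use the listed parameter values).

#2 stroke→Sf1  (Sf1: flow source, stroke at near end)
#3 stroke→Sf2  (Sf2: flow source, stroke at near end)
#0 stroke→I1  (prefer integral on I1)
#1 stroke→J1  (only one effort-in slot at J1)

dp_I1/dt = 8*F_Sf1 + 8*F_Sf2 - 16*p_I1/7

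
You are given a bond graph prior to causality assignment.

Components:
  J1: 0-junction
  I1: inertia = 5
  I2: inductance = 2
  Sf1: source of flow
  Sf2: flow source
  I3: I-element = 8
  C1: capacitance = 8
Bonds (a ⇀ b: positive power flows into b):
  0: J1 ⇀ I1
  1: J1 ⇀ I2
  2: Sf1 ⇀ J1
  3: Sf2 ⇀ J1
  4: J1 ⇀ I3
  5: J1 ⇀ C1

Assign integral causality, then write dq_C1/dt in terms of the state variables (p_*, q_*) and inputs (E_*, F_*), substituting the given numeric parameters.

#2 →Sf1  (Sf1 fixes flow; stroke at Sf1)
#3 →Sf2  (Sf2 fixes flow; stroke at Sf2)
#0 →I1  (I1: I, integral causality)
#1 →I2  (I2: I, integral causality)
#4 →I3  (prefer integral on I3)
#5 →J1  (J1: last free bond brings effort in)

dq_C1/dt = F_Sf1 + F_Sf2 - p_I1/5 - p_I2/2 - p_I3/8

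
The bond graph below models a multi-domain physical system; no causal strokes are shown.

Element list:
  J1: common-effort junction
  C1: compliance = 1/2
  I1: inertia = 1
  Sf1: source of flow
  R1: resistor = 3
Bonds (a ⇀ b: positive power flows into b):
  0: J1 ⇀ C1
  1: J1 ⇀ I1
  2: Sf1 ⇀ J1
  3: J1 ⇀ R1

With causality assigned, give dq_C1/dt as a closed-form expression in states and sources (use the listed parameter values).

dq_C1/dt = F_Sf1 - p_I1 - 2*q_C1/3

#2 |Sf1  (Sf1: flow source, stroke at near end)
#0 |J1  (prefer integral on C1)
#1 |I1  (common-e at J1 fixed by 0)
#3 |R1  (common-e at J1 fixed by 0)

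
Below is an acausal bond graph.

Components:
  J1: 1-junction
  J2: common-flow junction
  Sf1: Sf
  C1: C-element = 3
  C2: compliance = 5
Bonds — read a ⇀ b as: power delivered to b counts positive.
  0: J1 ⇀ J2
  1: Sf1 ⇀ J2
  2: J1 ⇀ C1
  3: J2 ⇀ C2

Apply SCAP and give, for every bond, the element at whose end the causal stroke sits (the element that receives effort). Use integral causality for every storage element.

b0 stroke at J2
b1 stroke at Sf1
b2 stroke at J1
b3 stroke at J2

β1 |Sf1  (Sf1: flow source, stroke at near end)
β0 |J2  (1-jn J2 has f-setter on 1)
β3 |J2  (J2 flow already set via bond 1)
β2 |J1  (1-jn J1 has f-setter on 0)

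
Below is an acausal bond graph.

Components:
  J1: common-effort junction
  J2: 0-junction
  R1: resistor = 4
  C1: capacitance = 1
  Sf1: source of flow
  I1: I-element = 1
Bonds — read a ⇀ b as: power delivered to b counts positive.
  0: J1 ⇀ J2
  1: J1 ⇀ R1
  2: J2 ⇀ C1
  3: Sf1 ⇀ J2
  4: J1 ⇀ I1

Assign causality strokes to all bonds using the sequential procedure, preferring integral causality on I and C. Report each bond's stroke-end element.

#3 stroke→Sf1  (Sf1: flow source, stroke at near end)
#2 stroke→J2  (prefer integral on C1)
#0 stroke→J1  (J2 effort already set via bond 2)
#1 stroke→R1  (J1: bond 0 brought effort, rest push out)
#4 stroke→I1  (0-jn J1 has e-setter on 0)

b0 stroke→J1
b1 stroke→R1
b2 stroke→J2
b3 stroke→Sf1
b4 stroke→I1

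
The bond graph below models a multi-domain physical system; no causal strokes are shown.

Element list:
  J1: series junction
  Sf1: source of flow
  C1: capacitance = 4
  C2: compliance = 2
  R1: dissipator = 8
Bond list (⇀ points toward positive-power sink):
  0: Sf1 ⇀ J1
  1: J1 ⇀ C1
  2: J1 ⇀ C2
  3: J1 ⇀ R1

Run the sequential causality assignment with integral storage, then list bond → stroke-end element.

#0 stroke at Sf1
#1 stroke at J1
#2 stroke at J1
#3 stroke at J1

β0 stroke→Sf1  (Sf1 (Sf) sets flow on bond)
β1 stroke→J1  (J1: bond 0 brought flow, rest push out)
β2 stroke→J1  (J1: bond 0 brought flow, rest push out)
β3 stroke→J1  (J1: bond 0 brought flow, rest push out)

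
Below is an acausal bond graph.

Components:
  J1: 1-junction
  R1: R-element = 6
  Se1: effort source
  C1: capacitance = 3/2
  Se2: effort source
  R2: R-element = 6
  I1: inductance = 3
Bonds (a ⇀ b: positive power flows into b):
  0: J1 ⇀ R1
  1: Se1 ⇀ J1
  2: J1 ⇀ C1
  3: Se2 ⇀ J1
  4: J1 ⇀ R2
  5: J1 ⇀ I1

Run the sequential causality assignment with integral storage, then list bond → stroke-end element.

bond 1 →J1  (Se1 fixes effort; stroke away)
bond 3 →J1  (Se2: effort source, stroke at far end)
bond 2 →J1  (C1 outputs effort q/C1)
bond 5 →I1  (prefer integral on I1)
bond 0 →J1  (J1: bond 5 brought flow, rest push out)
bond 4 →J1  (1-jn J1 has f-setter on 5)

b0 stroke→J1
b1 stroke→J1
b2 stroke→J1
b3 stroke→J1
b4 stroke→J1
b5 stroke→I1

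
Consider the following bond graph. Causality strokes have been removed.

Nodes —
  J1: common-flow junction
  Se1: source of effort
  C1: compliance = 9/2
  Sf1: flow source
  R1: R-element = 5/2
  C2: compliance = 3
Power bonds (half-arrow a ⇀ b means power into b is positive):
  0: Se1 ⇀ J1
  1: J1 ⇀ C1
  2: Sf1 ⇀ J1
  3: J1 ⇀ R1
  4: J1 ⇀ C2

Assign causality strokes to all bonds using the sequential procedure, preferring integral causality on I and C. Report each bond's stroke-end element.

bond 0 |J1  (Se1 (Se) sets effort on bond)
bond 2 |Sf1  (Sf1 fixes flow; stroke at Sf1)
bond 1 |J1  (1-jn J1 has f-setter on 2)
bond 3 |J1  (common-f at J1 fixed by 2)
bond 4 |J1  (common-f at J1 fixed by 2)

β0 |J1
β1 |J1
β2 |Sf1
β3 |J1
β4 |J1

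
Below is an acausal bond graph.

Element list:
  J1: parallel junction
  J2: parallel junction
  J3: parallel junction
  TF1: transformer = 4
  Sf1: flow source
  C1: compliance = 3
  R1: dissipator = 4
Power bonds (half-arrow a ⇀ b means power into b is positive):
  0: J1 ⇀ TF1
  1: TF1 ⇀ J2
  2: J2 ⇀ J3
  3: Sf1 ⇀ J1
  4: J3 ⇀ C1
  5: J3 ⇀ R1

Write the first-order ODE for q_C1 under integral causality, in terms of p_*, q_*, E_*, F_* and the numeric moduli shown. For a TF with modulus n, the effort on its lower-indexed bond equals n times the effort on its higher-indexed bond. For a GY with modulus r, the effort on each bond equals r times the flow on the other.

#3 stroke at Sf1  (source Sf1 imposes f)
#0 stroke at J1  (closing 0-jn rule on J1)
#1 stroke at TF1  (TF1: transformer flips bond 0)
#2 stroke at J2  (closing 0-jn rule on J2)
#4 stroke at J3  (C1: C, integral causality)
#5 stroke at R1  (J3 effort already set via bond 4)

dq_C1/dt = 4*F_Sf1 - q_C1/12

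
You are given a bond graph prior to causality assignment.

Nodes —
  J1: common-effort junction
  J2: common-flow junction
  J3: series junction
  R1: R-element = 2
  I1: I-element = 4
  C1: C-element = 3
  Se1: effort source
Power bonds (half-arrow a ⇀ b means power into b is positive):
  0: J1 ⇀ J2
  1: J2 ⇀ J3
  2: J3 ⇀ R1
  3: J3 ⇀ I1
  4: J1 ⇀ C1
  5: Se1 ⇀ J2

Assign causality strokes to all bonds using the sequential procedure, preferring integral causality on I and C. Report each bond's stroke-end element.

#5 stroke→J2  (Se1: effort source, stroke at far end)
#3 stroke→I1  (I1 outputs flow p/I1)
#1 stroke→J3  (J3: bond 3 brought flow, rest push out)
#2 stroke→J3  (J3 flow already set via bond 3)
#0 stroke→J2  (J2: bond 1 brought flow, rest push out)
#4 stroke→J1  (J1 needs exactly one e-in)

β0 →J2
β1 →J3
β2 →J3
β3 →I1
β4 →J1
β5 →J2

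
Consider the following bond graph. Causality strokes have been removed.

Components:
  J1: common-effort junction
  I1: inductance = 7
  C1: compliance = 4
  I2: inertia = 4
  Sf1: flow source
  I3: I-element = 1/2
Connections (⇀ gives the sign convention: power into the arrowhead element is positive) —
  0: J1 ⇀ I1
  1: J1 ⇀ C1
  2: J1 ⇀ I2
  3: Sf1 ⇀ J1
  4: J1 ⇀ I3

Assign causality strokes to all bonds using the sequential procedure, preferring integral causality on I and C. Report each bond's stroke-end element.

bond 3 →Sf1  (Sf1 (Sf) sets flow on bond)
bond 0 →I1  (I1: I, integral causality)
bond 1 →J1  (prefer integral on C1)
bond 2 →I2  (J1: bond 1 brought effort, rest push out)
bond 4 →I3  (J1: bond 1 brought effort, rest push out)

#0 stroke at I1
#1 stroke at J1
#2 stroke at I2
#3 stroke at Sf1
#4 stroke at I3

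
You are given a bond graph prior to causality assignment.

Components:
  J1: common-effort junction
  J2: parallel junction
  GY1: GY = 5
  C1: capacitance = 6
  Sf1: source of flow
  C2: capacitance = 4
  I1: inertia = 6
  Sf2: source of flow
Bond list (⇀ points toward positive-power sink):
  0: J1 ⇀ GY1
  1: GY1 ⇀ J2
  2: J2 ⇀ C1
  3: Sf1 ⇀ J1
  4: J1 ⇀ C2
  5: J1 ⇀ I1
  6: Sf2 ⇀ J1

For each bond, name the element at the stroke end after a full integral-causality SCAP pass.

bond 0 |GY1
bond 1 |GY1
bond 2 |J2
bond 3 |Sf1
bond 4 |J1
bond 5 |I1
bond 6 |Sf2

#3 stroke→Sf1  (source Sf1 imposes f)
#6 stroke→Sf2  (Sf2 fixes flow; stroke at Sf2)
#2 stroke→J2  (prefer integral on C1)
#1 stroke→GY1  (0-jn J2 has e-setter on 2)
#0 stroke→GY1  (GY GY1: same side as bond 1)
#4 stroke→J1  (C2 outputs effort q/C2)
#5 stroke→I1  (common-e at J1 fixed by 4)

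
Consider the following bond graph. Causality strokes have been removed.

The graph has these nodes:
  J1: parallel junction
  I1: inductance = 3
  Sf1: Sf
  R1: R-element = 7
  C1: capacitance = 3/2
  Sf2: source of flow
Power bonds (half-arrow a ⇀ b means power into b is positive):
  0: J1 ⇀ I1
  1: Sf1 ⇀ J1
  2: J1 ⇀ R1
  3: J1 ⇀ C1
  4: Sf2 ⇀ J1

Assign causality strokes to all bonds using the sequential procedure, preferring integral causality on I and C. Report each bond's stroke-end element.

b0 →I1
b1 →Sf1
b2 →R1
b3 →J1
b4 →Sf2

b1 →Sf1  (Sf1: flow source, stroke at near end)
b4 →Sf2  (Sf2: flow source, stroke at near end)
b0 →I1  (I1 integral (f out))
b3 →J1  (C1 integral (e out))
b2 →R1  (J1: bond 3 brought effort, rest push out)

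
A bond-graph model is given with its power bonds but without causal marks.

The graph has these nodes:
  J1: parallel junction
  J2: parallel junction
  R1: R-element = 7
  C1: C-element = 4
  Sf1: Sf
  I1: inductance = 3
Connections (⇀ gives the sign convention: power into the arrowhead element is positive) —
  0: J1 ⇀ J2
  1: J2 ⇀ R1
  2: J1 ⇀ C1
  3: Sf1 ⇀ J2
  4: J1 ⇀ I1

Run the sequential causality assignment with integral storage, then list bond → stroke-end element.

b0 |J2
b1 |R1
b2 |J1
b3 |Sf1
b4 |I1

β3 |Sf1  (Sf1 fixes flow; stroke at Sf1)
β2 |J1  (C1 integral (e out))
β0 |J2  (J1 effort already set via bond 2)
β4 |I1  (J1 effort already set via bond 2)
β1 |R1  (J2 effort already set via bond 0)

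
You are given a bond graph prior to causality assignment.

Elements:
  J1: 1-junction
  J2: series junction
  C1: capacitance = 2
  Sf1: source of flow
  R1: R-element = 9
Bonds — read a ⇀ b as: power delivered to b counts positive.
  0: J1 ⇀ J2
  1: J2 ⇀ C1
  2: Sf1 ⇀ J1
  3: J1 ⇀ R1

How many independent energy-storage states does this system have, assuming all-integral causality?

1  (C1 all integral)

bond 2 |Sf1  (Sf1 (Sf) sets flow on bond)
bond 0 |J1  (1-jn J1 has f-setter on 2)
bond 3 |J1  (J1: bond 2 brought flow, rest push out)
bond 1 |J2  (1-jn J2 has f-setter on 0)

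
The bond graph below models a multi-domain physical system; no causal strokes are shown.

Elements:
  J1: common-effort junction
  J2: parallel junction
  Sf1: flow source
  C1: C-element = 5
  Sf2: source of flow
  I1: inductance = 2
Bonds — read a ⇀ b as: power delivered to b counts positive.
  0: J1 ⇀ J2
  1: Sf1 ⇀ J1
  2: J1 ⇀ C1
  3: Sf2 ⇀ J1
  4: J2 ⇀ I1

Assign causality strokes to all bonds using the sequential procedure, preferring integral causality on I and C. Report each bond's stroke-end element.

bond 0 stroke→J2
bond 1 stroke→Sf1
bond 2 stroke→J1
bond 3 stroke→Sf2
bond 4 stroke→I1

β1 →Sf1  (Sf1 (Sf) sets flow on bond)
β3 →Sf2  (source Sf2 imposes f)
β2 →J1  (C1: C, integral causality)
β0 →J2  (common-e at J1 fixed by 2)
β4 →I1  (J2: bond 0 brought effort, rest push out)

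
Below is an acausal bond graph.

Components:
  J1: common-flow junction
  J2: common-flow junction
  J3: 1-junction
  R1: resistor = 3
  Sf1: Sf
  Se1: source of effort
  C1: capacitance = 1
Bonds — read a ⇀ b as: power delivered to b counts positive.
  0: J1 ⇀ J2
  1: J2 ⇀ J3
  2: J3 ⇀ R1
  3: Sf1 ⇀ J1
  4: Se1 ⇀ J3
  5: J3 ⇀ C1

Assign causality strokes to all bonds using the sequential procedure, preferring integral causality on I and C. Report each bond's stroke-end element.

bond 3 |Sf1  (Sf1 fixes flow; stroke at Sf1)
bond 4 |J3  (Se1 fixes effort; stroke away)
bond 0 |J1  (J1 flow already set via bond 3)
bond 1 |J2  (J2: bond 0 brought flow, rest push out)
bond 2 |J3  (J3 flow already set via bond 1)
bond 5 |J3  (J3: bond 1 brought flow, rest push out)

b0 →J1
b1 →J2
b2 →J3
b3 →Sf1
b4 →J3
b5 →J3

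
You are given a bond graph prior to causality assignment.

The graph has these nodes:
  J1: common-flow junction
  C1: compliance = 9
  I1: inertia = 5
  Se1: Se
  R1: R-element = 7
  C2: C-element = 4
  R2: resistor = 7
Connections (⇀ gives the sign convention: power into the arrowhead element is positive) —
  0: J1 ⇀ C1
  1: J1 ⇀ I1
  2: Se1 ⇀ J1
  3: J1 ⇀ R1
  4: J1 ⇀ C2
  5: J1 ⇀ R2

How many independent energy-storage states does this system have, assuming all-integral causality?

3  (C1, C2, I1 all integral)

bond 2 →J1  (Se1 fixes effort; stroke away)
bond 0 →J1  (C1 outputs effort q/C1)
bond 1 →I1  (I1 integral (f out))
bond 3 →J1  (J1 flow already set via bond 1)
bond 4 →J1  (1-jn J1 has f-setter on 1)
bond 5 →J1  (J1 flow already set via bond 1)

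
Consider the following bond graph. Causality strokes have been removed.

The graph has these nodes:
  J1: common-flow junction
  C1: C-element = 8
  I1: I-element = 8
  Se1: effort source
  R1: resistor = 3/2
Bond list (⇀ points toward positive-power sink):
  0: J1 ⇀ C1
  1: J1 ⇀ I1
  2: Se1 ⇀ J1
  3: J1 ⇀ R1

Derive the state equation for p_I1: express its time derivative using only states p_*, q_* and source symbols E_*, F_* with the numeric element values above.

β2 stroke at J1  (Se1 fixes effort; stroke away)
β0 stroke at J1  (C1 outputs effort q/C1)
β1 stroke at I1  (I1: I, integral causality)
β3 stroke at J1  (J1: bond 1 brought flow, rest push out)

dp_I1/dt = E_Se1 - 3*p_I1/16 - q_C1/8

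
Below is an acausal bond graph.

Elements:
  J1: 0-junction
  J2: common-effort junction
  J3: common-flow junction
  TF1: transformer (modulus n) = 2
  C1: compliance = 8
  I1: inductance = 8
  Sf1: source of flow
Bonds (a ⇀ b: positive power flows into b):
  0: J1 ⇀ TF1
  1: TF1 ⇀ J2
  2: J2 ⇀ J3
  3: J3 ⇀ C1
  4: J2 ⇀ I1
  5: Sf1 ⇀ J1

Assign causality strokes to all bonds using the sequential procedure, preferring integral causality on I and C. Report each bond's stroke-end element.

#0 stroke→J1
#1 stroke→TF1
#2 stroke→J2
#3 stroke→J3
#4 stroke→I1
#5 stroke→Sf1

bond 5 stroke at Sf1  (Sf1 fixes flow; stroke at Sf1)
bond 0 stroke at J1  (J1: last free bond brings effort in)
bond 1 stroke at TF1  (TF1: transformer flips bond 0)
bond 3 stroke at J3  (C1 integral (e out))
bond 2 stroke at J2  (closing 1-jn rule on J3)
bond 4 stroke at I1  (common-e at J2 fixed by 2)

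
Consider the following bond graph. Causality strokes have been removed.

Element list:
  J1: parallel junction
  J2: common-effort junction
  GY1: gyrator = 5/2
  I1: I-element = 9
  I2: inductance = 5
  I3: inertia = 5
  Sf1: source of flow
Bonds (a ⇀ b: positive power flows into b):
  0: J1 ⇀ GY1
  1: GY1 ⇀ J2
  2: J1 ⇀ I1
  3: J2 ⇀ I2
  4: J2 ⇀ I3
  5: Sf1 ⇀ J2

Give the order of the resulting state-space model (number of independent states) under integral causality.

bond 5 stroke→Sf1  (Sf1 fixes flow; stroke at Sf1)
bond 2 stroke→I1  (I1: I, integral causality)
bond 0 stroke→J1  (J1: last free bond brings effort in)
bond 1 stroke→J2  (GY1: gyrator matches bond 0)
bond 3 stroke→I2  (common-e at J2 fixed by 1)
bond 4 stroke→I3  (J2: bond 1 brought effort, rest push out)

3  (I1, I2, I3 all integral)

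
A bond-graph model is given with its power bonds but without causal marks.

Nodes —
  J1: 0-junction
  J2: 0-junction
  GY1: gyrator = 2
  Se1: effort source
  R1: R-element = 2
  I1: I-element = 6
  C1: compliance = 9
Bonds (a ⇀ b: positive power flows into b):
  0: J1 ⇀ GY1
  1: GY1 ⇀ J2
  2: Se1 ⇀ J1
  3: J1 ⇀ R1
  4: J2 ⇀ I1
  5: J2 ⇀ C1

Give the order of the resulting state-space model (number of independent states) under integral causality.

β2 →J1  (Se1 fixes effort; stroke away)
β0 →GY1  (0-jn J1 has e-setter on 2)
β3 →R1  (common-e at J1 fixed by 2)
β1 →GY1  (GY GY1: same side as bond 0)
β4 →I1  (I1: I, integral causality)
β5 →J2  (only one effort-in slot at J2)

2  (C1, I1 all integral)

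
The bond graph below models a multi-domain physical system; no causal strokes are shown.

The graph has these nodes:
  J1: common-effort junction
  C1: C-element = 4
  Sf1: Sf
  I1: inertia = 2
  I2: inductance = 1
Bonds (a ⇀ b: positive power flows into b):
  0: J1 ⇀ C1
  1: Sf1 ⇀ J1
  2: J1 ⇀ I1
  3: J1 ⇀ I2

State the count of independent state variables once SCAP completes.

#1 →Sf1  (Sf1 (Sf) sets flow on bond)
#0 →J1  (C1 integral (e out))
#2 →I1  (common-e at J1 fixed by 0)
#3 →I2  (0-jn J1 has e-setter on 0)

3  (C1, I1, I2 all integral)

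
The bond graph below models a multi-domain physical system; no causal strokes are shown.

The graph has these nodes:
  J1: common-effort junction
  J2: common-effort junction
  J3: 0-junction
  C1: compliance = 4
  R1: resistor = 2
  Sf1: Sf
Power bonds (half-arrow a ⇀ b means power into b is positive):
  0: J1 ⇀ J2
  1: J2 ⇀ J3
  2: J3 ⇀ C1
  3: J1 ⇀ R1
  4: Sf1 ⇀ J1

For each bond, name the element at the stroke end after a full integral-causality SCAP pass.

bond 0 |J1
bond 1 |J2
bond 2 |J3
bond 3 |R1
bond 4 |Sf1

#4 stroke→Sf1  (Sf1: flow source, stroke at near end)
#2 stroke→J3  (C1 integral (e out))
#1 stroke→J2  (0-jn J3 has e-setter on 2)
#0 stroke→J1  (0-jn J2 has e-setter on 1)
#3 stroke→R1  (0-jn J1 has e-setter on 0)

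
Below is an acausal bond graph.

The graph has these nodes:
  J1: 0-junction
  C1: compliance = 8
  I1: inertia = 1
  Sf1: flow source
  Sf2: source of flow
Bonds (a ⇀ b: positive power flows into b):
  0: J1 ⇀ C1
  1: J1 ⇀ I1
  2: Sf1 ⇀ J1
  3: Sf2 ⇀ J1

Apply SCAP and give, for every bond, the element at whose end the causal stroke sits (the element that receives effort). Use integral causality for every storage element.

β2 stroke→Sf1  (Sf1: flow source, stroke at near end)
β3 stroke→Sf2  (Sf2 fixes flow; stroke at Sf2)
β0 stroke→J1  (C1: C, integral causality)
β1 stroke→I1  (common-e at J1 fixed by 0)

β0 |J1
β1 |I1
β2 |Sf1
β3 |Sf2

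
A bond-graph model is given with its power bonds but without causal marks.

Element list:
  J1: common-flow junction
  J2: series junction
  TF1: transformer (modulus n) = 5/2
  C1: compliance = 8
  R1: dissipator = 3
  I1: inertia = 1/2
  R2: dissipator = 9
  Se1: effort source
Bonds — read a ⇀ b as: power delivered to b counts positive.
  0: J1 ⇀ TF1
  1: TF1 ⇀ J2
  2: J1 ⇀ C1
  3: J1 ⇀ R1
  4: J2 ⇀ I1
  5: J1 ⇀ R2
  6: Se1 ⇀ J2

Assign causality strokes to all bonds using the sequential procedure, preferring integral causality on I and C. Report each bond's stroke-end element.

bond 6 stroke→J2  (source Se1 imposes e)
bond 2 stroke→J1  (C1 integral (e out))
bond 4 stroke→I1  (I1 outputs flow p/I1)
bond 1 stroke→J2  (1-jn J2 has f-setter on 4)
bond 0 stroke→TF1  (TF1 one-in-one-out from 1)
bond 3 stroke→J1  (J1: bond 0 brought flow, rest push out)
bond 5 stroke→J1  (J1 flow already set via bond 0)

b0 stroke→TF1
b1 stroke→J2
b2 stroke→J1
b3 stroke→J1
b4 stroke→I1
b5 stroke→J1
b6 stroke→J2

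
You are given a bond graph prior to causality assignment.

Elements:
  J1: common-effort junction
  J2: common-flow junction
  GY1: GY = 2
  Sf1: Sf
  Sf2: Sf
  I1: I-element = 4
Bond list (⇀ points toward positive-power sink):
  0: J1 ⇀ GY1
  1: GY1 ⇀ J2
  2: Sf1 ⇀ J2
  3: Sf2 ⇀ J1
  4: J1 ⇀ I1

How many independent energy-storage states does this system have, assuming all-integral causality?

1  (I1 all integral)

β2 |Sf1  (source Sf1 imposes f)
β3 |Sf2  (source Sf2 imposes f)
β1 |J2  (1-jn J2 has f-setter on 2)
β0 |J1  (GY1 both-in/both-out from 1)
β4 |I1  (J1 effort already set via bond 0)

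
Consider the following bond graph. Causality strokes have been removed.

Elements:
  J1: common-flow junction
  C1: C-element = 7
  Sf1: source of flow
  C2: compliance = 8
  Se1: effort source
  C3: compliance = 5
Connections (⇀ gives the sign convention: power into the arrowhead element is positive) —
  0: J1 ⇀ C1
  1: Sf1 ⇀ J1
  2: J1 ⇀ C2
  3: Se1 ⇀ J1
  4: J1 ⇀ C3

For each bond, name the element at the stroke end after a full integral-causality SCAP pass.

bond 1 stroke→Sf1  (Sf1: flow source, stroke at near end)
bond 3 stroke→J1  (Se1 fixes effort; stroke away)
bond 0 stroke→J1  (common-f at J1 fixed by 1)
bond 2 stroke→J1  (J1 flow already set via bond 1)
bond 4 stroke→J1  (J1: bond 1 brought flow, rest push out)

#0 stroke at J1
#1 stroke at Sf1
#2 stroke at J1
#3 stroke at J1
#4 stroke at J1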